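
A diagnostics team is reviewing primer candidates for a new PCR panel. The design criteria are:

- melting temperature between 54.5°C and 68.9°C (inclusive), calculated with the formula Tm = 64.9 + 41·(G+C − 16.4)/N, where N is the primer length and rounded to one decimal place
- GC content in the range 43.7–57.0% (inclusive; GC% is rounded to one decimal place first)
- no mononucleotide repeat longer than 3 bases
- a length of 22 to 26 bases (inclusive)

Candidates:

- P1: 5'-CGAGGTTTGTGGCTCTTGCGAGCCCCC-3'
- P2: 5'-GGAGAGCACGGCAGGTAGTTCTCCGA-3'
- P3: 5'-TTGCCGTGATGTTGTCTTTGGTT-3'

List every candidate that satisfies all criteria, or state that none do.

P1 (27 nt, A=2 T=7 G=9 C=9): Tm = 64.9 + 41·(18 − 16.4)/27 = 67.3°C ✓; GC 18/27 = 66.7%, outside 43.7–57.0% ✗; longest run = 5, exceeds 3 ✗; length 27, outside 22–26 ✗ — fails.
P2 (26 nt, A=6 T=4 G=10 C=6): Tm = 64.9 + 41·(16 − 16.4)/26 = 64.3°C ✓; GC 16/26 = 61.5%, outside 43.7–57.0% ✗; longest run = 2 ✓; length 26 ✓ — fails.
P3 (23 nt, A=1 T=12 G=7 C=3): Tm = 64.9 + 41·(10 − 16.4)/23 = 53.5°C, outside 54.5–68.9°C ✗; GC 10/23 = 43.5%, outside 43.7–57.0% ✗; longest run = 3 ✓; length 23 ✓ — fails.

None of the candidates satisfy all criteria.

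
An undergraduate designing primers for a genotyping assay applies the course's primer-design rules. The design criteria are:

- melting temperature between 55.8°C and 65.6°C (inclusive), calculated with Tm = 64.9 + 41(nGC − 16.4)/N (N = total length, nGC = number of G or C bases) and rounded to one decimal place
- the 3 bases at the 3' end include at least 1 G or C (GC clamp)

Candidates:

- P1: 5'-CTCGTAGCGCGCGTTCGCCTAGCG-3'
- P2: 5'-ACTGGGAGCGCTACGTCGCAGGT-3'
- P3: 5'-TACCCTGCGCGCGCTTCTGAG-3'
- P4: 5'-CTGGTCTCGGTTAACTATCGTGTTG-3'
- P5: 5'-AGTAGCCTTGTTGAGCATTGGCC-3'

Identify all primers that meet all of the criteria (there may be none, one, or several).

P2, P3, P4 and P5.

P1 (24 nt, A=2 T=5 G=8 C=9): Tm = 64.9 + 41·(17 − 16.4)/24 = 65.9°C, outside 55.8–65.6°C ✗; 3' end GCG has 3 G/C ✓ — fails.
P2 (23 nt, A=4 T=4 G=9 C=6): Tm = 64.9 + 41·(15 − 16.4)/23 = 62.4°C ✓; 3' end GGT has 2 G/C ✓ — passes.
P3 (21 nt, A=2 T=5 G=6 C=8): Tm = 64.9 + 41·(14 − 16.4)/21 = 60.2°C ✓; 3' end GAG has 2 G/C ✓ — passes.
P4 (25 nt, A=3 T=10 G=7 C=5): Tm = 64.9 + 41·(12 − 16.4)/25 = 57.7°C ✓; 3' end TTG has 1 G/C ✓ — passes.
P5 (23 nt, A=4 T=7 G=7 C=5): Tm = 64.9 + 41·(12 − 16.4)/23 = 57.1°C ✓; 3' end GCC has 3 G/C ✓ — passes.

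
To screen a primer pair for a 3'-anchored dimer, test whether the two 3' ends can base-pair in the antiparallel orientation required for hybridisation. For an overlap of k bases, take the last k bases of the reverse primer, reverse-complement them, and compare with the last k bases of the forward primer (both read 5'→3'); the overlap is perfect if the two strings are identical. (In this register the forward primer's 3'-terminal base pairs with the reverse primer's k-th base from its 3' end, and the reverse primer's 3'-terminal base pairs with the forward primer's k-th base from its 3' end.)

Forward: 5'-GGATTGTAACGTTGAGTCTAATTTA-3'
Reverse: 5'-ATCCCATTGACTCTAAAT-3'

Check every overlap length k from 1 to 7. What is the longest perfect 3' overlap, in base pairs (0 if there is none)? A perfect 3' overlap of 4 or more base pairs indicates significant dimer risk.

Last 7 bases (5'→3') — forward …TAATTTA, reverse …TCTAAAT.
Reverse complement of the reverse primer's last 7 bases: ATTTAGA; its first k bases are the reverse complement of the reverse primer's last k bases, so a perfect k-base overlap needs the forward primer's last k bases to equal them.
Comparing (forward last k vs required): k=1: A vs A ✓; k=2: TA vs AT ✗; k=3: TTA vs ATT ✗; k=4: TTTA vs ATTT ✗; k=5: ATTTA vs ATTTA ✓; k=6: AATTTA vs ATTTAG ✗; k=7: TAATTTA vs ATTTAGA ✗.
Perfect overlaps at k = 1, 5; the largest is 5.

Longest perfect overlap: 5 complementary base pairs; significant dimer risk (threshold 4).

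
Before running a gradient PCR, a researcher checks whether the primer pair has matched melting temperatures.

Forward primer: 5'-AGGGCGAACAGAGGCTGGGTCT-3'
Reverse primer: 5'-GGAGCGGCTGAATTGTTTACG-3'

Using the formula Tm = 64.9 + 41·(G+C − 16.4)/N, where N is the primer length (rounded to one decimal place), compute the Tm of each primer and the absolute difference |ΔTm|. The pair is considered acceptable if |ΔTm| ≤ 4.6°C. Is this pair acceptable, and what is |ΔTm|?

|ΔTm| = 6.0°C; the pair is not acceptable.

Forward: G+C = 14, N = 22 → Tm = 64.9 + 41·(14 − 16.4)/22 = 60.4°C.
Reverse: G+C = 11, N = 21 → Tm = 64.9 + 41·(11 − 16.4)/21 = 54.4°C.
|ΔTm| = |60.4 − 54.4| = 6.0°C, > 4.6°C.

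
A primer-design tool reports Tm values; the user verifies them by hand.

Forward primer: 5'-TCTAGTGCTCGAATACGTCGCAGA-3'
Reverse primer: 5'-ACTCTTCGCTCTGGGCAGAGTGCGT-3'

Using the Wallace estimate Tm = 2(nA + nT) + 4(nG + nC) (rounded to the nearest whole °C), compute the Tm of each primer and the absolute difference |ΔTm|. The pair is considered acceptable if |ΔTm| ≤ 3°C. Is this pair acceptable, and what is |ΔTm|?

|ΔTm| = 8°C; the pair is not acceptable.

Forward: A=6 T=6 G=6 C=6 → Tm = 2·12 + 4·12 = 72°C.
Reverse: A=3 T=7 G=8 C=7 → Tm = 2·10 + 4·15 = 80°C.
|ΔTm| = |72 − 80| = 8°C, > 3°C.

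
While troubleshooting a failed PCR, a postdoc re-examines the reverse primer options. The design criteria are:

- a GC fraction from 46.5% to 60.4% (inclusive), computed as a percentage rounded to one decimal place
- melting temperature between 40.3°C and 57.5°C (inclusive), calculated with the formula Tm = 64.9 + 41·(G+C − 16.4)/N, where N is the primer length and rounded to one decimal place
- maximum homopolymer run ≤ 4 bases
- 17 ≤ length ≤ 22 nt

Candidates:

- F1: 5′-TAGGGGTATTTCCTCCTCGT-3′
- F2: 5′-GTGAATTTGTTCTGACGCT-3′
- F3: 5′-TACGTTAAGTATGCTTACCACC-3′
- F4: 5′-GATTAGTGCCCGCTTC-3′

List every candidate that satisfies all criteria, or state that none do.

F1 only.

F1 (20 nt, A=2 T=8 G=5 C=5): GC 10/20 = 50.0% ✓; Tm = 64.9 + 41·(10 − 16.4)/20 = 51.8°C ✓; longest run = 4 ✓; length 20 ✓ — passes.
F2 (19 nt, A=3 T=8 G=5 C=3): GC 8/19 = 42.1%, outside 46.5–60.4% ✗; Tm = 64.9 + 41·(8 − 16.4)/19 = 46.8°C ✓; longest run = 3 ✓; length 19 ✓ — fails.
F3 (22 nt, A=6 T=7 G=3 C=6): GC 9/22 = 40.9%, outside 46.5–60.4% ✗; Tm = 64.9 + 41·(9 − 16.4)/22 = 51.1°C ✓; longest run = 2 ✓; length 22 ✓ — fails.
F4 (16 nt, A=2 T=5 G=4 C=5): GC 9/16 = 56.3% ✓; Tm = 64.9 + 41·(9 − 16.4)/16 = 45.9°C ✓; longest run = 3 ✓; length 16, outside 17–22 ✗ — fails.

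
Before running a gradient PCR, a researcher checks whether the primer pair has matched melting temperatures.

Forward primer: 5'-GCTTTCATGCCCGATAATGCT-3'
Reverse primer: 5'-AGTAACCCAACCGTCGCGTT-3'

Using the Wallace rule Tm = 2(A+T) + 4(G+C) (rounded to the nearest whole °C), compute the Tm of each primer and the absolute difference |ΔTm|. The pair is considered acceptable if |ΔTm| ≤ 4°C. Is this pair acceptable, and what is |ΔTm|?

Forward: A=4 T=7 G=4 C=6 → Tm = 2·11 + 4·10 = 62°C.
Reverse: A=5 T=4 G=4 C=7 → Tm = 2·9 + 4·11 = 62°C.
|ΔTm| = |62 − 62| = 0°C, ≤ 4°C.

|ΔTm| = 0°C; the pair is acceptable.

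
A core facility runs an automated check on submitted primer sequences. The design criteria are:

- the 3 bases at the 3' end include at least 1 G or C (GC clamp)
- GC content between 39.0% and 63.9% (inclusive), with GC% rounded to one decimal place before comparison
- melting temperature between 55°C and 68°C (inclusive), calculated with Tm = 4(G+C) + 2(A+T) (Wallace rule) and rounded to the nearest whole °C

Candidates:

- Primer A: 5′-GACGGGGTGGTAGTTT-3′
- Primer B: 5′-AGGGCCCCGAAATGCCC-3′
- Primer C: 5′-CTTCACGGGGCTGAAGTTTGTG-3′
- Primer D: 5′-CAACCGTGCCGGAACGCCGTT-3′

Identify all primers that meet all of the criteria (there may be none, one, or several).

Primer C only.

Primer A (16 nt, A=2 T=5 G=8 C=1): 3' end TTT has 0 G/C, need ≥1 ✗; GC 9/16 = 56.3% ✓; Tm = 2·7 + 4·9 = 50°C, outside 55–68°C ✗ — fails.
Primer B (17 nt, A=4 T=1 G=5 C=7): 3' end CCC has 3 G/C ✓; GC 12/17 = 70.6%, outside 39.0–63.9% ✗; Tm = 2·5 + 4·12 = 58°C ✓ — fails.
Primer C (22 nt, A=3 T=7 G=8 C=4): 3' end GTG has 2 G/C ✓; GC 12/22 = 54.5% ✓; Tm = 2·10 + 4·12 = 68°C ✓ — passes.
Primer D (21 nt, A=4 T=3 G=6 C=8): 3' end GTT has 1 G/C ✓; GC 14/21 = 66.7%, outside 39.0–63.9% ✗; Tm = 2·7 + 4·14 = 70°C, outside 55–68°C ✗ — fails.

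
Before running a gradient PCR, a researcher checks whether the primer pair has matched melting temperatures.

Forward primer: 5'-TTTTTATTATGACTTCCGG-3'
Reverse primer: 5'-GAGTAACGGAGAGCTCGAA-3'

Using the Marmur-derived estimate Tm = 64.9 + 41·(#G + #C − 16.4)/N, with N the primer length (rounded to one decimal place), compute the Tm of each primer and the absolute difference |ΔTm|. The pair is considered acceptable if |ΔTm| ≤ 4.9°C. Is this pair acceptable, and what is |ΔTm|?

|ΔTm| = 8.6°C; the pair is not acceptable.

Forward: G+C = 6, N = 19 → Tm = 64.9 + 41·(6 − 16.4)/19 = 42.5°C.
Reverse: G+C = 10, N = 19 → Tm = 64.9 + 41·(10 − 16.4)/19 = 51.1°C.
|ΔTm| = |42.5 − 51.1| = 8.6°C, > 4.9°C.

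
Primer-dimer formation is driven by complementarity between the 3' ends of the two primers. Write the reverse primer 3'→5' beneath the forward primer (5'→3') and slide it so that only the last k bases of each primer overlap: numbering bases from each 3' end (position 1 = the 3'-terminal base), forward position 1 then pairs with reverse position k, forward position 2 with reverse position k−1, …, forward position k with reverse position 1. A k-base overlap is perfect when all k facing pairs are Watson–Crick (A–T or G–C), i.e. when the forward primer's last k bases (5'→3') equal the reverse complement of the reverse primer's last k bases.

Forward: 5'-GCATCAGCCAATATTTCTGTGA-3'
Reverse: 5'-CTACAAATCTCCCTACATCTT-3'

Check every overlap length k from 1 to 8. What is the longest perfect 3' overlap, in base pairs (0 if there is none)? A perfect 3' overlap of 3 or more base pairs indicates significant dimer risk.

Last 8 bases (5'→3') — forward …TTCTGTGA, reverse …TACATCTT.
Reverse complement of the reverse primer's last 8 bases: AAGATGTA; its first k bases are the reverse complement of the reverse primer's last k bases, so a perfect k-base overlap needs the forward primer's last k bases to equal them.
Comparing (forward last k vs required): k=1: A vs A ✓; k=2: GA vs AA ✗; k=3: TGA vs AAG ✗; k=4: GTGA vs AAGA ✗; k=5: TGTGA vs AAGAT ✗; k=6: CTGTGA vs AAGATG ✗; k=7: TCTGTGA vs AAGATGT ✗; k=8: TTCTGTGA vs AAGATGTA ✗.
Only k = 1 is perfect, so the longest perfect 3' overlap is 1.

Longest perfect overlap: 1 complementary base pair; below the dimer-risk threshold (threshold 3).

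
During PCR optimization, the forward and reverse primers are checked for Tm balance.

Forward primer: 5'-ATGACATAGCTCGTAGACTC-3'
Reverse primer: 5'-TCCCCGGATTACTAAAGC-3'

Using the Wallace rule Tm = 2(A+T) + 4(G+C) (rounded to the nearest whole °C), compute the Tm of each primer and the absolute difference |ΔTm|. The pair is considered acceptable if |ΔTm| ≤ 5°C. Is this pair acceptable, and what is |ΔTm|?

|ΔTm| = 4°C; the pair is acceptable.

Forward: A=6 T=5 G=4 C=5 → Tm = 2·11 + 4·9 = 58°C.
Reverse: A=5 T=4 G=3 C=6 → Tm = 2·9 + 4·9 = 54°C.
|ΔTm| = |58 − 54| = 4°C, ≤ 5°C.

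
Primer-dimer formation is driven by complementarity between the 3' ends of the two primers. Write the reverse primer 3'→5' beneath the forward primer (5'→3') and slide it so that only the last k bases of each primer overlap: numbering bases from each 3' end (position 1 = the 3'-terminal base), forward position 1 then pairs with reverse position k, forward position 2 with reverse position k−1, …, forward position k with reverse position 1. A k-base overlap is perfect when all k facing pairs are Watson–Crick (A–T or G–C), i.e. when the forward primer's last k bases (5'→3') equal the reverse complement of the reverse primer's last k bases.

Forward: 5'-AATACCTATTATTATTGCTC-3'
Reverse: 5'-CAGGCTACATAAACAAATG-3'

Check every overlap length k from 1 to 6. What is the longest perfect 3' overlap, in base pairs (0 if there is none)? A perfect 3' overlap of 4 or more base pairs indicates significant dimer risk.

Last 6 bases (5'→3') — forward …TTGCTC, reverse …CAAATG.
Reverse complement of the reverse primer's last 6 bases: CATTTG; its first k bases are the reverse complement of the reverse primer's last k bases, so a perfect k-base overlap needs the forward primer's last k bases to equal them.
Comparing (forward last k vs required): k=1: C vs C ✓; k=2: TC vs CA ✗; k=3: CTC vs CAT ✗; k=4: GCTC vs CATT ✗; k=5: TGCTC vs CATTT ✗; k=6: TTGCTC vs CATTTG ✗.
Only k = 1 is perfect, so the longest perfect 3' overlap is 1.

Longest perfect overlap: 1 complementary base pair; below the dimer-risk threshold (threshold 4).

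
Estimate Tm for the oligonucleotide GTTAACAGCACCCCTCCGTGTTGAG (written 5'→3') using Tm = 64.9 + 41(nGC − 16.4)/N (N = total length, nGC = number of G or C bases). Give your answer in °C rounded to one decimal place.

Base counts: A=5, T=6, G=6, C=8; G+C = 14, N = 25.
Tm = 64.9 + 41·(14 − 16.4)/25 = 64.9 + -98.40/25 = 61.0°C.

61.0°C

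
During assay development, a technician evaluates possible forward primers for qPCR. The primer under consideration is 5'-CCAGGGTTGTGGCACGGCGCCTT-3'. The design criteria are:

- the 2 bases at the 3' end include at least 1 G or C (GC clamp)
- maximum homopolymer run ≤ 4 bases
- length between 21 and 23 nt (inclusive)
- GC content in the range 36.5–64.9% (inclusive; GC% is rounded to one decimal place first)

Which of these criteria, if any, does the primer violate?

Base counts: A=2, T=5, G=9, C=7 (length 23).
GC clamp: 3' end TT has 0 G/C, need ≥1 ✗
homopolymer run: longest run = 3 ✓
length: length 23 ✓
GC content: GC 16/23 = 69.6%, outside 36.5–64.9% ✗

Fails: GC clamp, GC content.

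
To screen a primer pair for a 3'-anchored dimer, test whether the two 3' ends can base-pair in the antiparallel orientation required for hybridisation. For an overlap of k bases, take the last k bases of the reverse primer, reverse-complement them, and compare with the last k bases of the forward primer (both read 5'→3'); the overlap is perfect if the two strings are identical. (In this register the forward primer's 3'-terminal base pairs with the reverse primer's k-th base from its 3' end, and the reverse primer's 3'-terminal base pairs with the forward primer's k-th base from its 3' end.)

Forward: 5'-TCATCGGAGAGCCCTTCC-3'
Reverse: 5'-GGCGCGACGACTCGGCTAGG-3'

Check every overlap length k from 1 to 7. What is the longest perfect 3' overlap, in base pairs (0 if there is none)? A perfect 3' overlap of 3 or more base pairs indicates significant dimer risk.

Last 7 bases (5'→3') — forward …CCCTTCC, reverse …GGCTAGG.
Reverse complement of the reverse primer's last 7 bases: CCTAGCC; its first k bases are the reverse complement of the reverse primer's last k bases, so a perfect k-base overlap needs the forward primer's last k bases to equal them.
Comparing (forward last k vs required): k=1: C vs C ✓; k=2: CC vs CC ✓; k=3: TCC vs CCT ✗; k=4: TTCC vs CCTA ✗; k=5: CTTCC vs CCTAG ✗; k=6: CCTTCC vs CCTAGC ✗; k=7: CCCTTCC vs CCTAGCC ✗.
Perfect overlaps at k = 1, 2; the largest is 2.

Longest perfect overlap: 2 complementary base pairs; below the dimer-risk threshold (threshold 3).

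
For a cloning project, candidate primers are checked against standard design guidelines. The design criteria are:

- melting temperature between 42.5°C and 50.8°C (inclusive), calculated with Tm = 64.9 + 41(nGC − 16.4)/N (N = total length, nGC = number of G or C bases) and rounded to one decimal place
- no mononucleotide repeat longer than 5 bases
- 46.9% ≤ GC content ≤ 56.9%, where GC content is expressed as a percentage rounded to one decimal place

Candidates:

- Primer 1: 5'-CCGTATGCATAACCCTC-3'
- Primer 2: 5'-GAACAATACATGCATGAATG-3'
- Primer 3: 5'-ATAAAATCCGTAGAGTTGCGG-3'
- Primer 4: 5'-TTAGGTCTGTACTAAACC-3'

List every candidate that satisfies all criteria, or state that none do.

Primer 1 only.

Primer 1 (17 nt, A=4 T=4 G=2 C=7): Tm = 64.9 + 41·(9 − 16.4)/17 = 47.1°C ✓; longest run = 3 ✓; GC 9/17 = 52.9% ✓ — passes.
Primer 2 (20 nt, A=9 T=4 G=4 C=3): Tm = 64.9 + 41·(7 − 16.4)/20 = 45.6°C ✓; longest run = 2 ✓; GC 7/20 = 35.0%, outside 46.9–56.9% ✗ — fails.
Primer 3 (21 nt, A=7 T=5 G=6 C=3): Tm = 64.9 + 41·(9 − 16.4)/21 = 50.5°C ✓; longest run = 4 ✓; GC 9/21 = 42.9%, outside 46.9–56.9% ✗ — fails.
Primer 4 (18 nt, A=5 T=6 G=3 C=4): Tm = 64.9 + 41·(7 − 16.4)/18 = 43.5°C ✓; longest run = 3 ✓; GC 7/18 = 38.9%, outside 46.9–56.9% ✗ — fails.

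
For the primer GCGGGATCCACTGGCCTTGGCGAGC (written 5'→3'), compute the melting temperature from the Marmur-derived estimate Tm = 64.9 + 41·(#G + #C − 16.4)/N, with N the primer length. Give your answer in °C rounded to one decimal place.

67.5°C

Base counts: A=3, T=4, G=10, C=8; G+C = 18, N = 25.
Tm = 64.9 + 41·(18 − 16.4)/25 = 64.9 + 65.60/25 = 67.5°C.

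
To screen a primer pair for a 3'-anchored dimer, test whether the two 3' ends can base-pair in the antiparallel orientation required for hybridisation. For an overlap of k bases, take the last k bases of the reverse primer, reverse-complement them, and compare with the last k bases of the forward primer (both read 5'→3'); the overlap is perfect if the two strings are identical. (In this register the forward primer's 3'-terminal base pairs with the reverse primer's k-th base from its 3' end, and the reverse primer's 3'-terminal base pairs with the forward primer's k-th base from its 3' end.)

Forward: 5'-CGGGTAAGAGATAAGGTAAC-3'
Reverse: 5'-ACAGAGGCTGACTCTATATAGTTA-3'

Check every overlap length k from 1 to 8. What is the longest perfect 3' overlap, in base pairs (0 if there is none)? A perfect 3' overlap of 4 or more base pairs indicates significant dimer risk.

Longest perfect overlap: 4 complementary base pairs; significant dimer risk (threshold 4).

Last 8 bases (5'→3') — forward …AAGGTAAC, reverse …TATAGTTA.
Reverse complement of the reverse primer's last 8 bases: TAACTATA; its first k bases are the reverse complement of the reverse primer's last k bases, so a perfect k-base overlap needs the forward primer's last k bases to equal them.
Comparing (forward last k vs required): k=1: C vs T ✗; k=2: AC vs TA ✗; k=3: AAC vs TAA ✗; k=4: TAAC vs TAAC ✓; k=5: GTAAC vs TAACT ✗; k=6: GGTAAC vs TAACTA ✗; k=7: AGGTAAC vs TAACTAT ✗; k=8: AAGGTAAC vs TAACTATA ✗.
Only k = 4 is perfect, so the longest perfect 3' overlap is 4.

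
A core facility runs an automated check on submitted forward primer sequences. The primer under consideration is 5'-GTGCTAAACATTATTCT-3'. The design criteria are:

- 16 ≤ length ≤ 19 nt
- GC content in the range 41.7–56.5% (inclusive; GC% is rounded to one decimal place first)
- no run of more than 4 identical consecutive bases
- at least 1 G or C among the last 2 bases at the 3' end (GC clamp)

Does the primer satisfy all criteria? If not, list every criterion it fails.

Base counts: A=5, T=7, G=2, C=3 (length 17).
length: length 17 ✓
GC content: GC 5/17 = 29.4%, outside 41.7–56.5% ✗
homopolymer run: longest run = 3 ✓
GC clamp: 3' end CT has 1 G/C ✓

Fails: GC content.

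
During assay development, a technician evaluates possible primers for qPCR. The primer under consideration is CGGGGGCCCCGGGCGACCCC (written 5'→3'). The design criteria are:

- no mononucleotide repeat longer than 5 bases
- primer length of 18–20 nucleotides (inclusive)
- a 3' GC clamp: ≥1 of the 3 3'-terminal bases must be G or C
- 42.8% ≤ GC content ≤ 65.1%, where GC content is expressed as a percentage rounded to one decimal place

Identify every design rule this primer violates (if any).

Base counts: A=1, T=0, G=9, C=10 (length 20).
homopolymer run: longest run = 5 ✓
length: length 20 ✓
GC clamp: 3' end CCC has 3 G/C ✓
GC content: GC 19/20 = 95.0%, outside 42.8–65.1% ✗

Fails: GC content.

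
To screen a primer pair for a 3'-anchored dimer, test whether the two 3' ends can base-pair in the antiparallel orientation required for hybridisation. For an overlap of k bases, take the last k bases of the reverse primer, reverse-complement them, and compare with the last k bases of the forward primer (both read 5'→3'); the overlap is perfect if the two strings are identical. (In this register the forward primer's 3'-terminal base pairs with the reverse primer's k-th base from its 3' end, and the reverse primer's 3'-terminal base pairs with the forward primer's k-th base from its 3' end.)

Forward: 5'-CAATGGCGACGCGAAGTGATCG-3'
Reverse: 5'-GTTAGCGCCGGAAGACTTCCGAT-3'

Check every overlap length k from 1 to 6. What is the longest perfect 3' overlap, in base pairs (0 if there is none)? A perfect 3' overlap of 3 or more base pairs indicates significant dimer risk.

Last 6 bases (5'→3') — forward …TGATCG, reverse …TCCGAT.
Reverse complement of the reverse primer's last 6 bases: ATCGGA; its first k bases are the reverse complement of the reverse primer's last k bases, so a perfect k-base overlap needs the forward primer's last k bases to equal them.
Comparing (forward last k vs required): k=1: G vs A ✗; k=2: CG vs AT ✗; k=3: TCG vs ATC ✗; k=4: ATCG vs ATCG ✓; k=5: GATCG vs ATCGG ✗; k=6: TGATCG vs ATCGGA ✗.
Only k = 4 is perfect, so the longest perfect 3' overlap is 4.

Longest perfect overlap: 4 complementary base pairs; significant dimer risk (threshold 3).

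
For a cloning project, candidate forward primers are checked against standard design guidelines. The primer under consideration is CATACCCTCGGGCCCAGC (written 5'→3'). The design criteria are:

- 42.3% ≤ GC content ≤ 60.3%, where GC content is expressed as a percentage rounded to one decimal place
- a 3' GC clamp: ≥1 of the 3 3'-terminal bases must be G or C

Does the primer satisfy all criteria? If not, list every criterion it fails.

Base counts: A=3, T=2, G=4, C=9 (length 18).
GC content: GC 13/18 = 72.2%, outside 42.3–60.3% ✗
GC clamp: 3' end AGC has 2 G/C ✓

Fails: GC content.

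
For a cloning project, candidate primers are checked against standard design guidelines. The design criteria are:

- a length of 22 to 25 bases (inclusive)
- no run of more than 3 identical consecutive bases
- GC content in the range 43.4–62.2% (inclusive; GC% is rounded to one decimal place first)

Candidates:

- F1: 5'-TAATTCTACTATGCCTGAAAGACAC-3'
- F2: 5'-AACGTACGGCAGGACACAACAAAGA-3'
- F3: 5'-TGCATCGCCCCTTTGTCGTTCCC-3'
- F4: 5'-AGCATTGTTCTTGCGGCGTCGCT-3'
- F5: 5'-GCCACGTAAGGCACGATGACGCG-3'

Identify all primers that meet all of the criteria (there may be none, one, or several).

F2 and F4.

F1 (25 nt, A=9 T=7 G=3 C=6): length 25 ✓; longest run = 3 ✓; GC 9/25 = 36.0%, outside 43.4–62.2% ✗ — fails.
F2 (25 nt, A=12 T=1 G=6 C=6): length 25 ✓; longest run = 3 ✓; GC 12/25 = 48.0% ✓ — passes.
F3 (23 nt, A=1 T=8 G=4 C=10): length 23 ✓; longest run = 4, exceeds 3 ✗; GC 14/23 = 60.9% ✓ — fails.
F4 (23 nt, A=2 T=8 G=7 C=6): length 23 ✓; longest run = 2 ✓; GC 13/23 = 56.5% ✓ — passes.
F5 (23 nt, A=6 T=2 G=8 C=7): length 23 ✓; longest run = 2 ✓; GC 15/23 = 65.2%, outside 43.4–62.2% ✗ — fails.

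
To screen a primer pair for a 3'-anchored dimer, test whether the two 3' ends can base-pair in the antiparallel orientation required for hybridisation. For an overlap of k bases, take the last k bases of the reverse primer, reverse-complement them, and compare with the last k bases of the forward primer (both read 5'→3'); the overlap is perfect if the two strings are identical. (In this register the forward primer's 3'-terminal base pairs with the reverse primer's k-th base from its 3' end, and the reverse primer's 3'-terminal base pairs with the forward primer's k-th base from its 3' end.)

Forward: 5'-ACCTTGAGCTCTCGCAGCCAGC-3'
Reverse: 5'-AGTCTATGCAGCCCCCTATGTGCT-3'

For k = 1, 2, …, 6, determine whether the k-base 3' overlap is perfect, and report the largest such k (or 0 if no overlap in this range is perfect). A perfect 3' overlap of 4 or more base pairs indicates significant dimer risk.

Last 6 bases (5'→3') — forward …GCCAGC, reverse …TGTGCT.
Reverse complement of the reverse primer's last 6 bases: AGCACA; its first k bases are the reverse complement of the reverse primer's last k bases, so a perfect k-base overlap needs the forward primer's last k bases to equal them.
Comparing (forward last k vs required): k=1: C vs A ✗; k=2: GC vs AG ✗; k=3: AGC vs AGC ✓; k=4: CAGC vs AGCA ✗; k=5: CCAGC vs AGCAC ✗; k=6: GCCAGC vs AGCACA ✗.
Only k = 3 is perfect, so the longest perfect 3' overlap is 3.

Longest perfect overlap: 3 complementary base pairs; below the dimer-risk threshold (threshold 4).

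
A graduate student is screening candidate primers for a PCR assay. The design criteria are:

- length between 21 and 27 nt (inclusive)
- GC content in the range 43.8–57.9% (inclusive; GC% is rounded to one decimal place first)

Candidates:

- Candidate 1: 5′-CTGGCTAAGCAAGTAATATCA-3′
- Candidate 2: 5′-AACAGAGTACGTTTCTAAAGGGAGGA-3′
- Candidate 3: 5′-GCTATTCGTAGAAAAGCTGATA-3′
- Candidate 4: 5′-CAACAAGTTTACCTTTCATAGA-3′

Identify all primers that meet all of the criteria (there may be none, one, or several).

None of the candidates satisfy all criteria.

Candidate 1 (21 nt, A=8 T=5 G=4 C=4): length 21 ✓; GC 8/21 = 38.1%, outside 43.8–57.9% ✗ — fails.
Candidate 2 (26 nt, A=10 T=5 G=8 C=3): length 26 ✓; GC 11/26 = 42.3%, outside 43.8–57.9% ✗ — fails.
Candidate 3 (22 nt, A=8 T=6 G=5 C=3): length 22 ✓; GC 8/22 = 36.4%, outside 43.8–57.9% ✗ — fails.
Candidate 4 (22 nt, A=8 T=7 G=2 C=5): length 22 ✓; GC 7/22 = 31.8%, outside 43.8–57.9% ✗ — fails.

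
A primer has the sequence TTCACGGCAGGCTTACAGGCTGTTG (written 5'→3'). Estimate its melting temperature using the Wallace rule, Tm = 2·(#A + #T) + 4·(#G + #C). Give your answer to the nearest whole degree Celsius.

Base counts: A=4, T=7, G=8, C=6 (length 25).
Tm = 2·(4+7) + 4·(8+6) = 2·11 + 4·14 = 22 + 56 = 78°C.

78°C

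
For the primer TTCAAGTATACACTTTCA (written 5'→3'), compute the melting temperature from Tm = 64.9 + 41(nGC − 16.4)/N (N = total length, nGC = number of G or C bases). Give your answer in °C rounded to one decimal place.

38.9°C

Base counts: A=6, T=7, G=1, C=4; G+C = 5, N = 18.
Tm = 64.9 + 41·(5 − 16.4)/18 = 64.9 + -467.40/18 = 38.9°C.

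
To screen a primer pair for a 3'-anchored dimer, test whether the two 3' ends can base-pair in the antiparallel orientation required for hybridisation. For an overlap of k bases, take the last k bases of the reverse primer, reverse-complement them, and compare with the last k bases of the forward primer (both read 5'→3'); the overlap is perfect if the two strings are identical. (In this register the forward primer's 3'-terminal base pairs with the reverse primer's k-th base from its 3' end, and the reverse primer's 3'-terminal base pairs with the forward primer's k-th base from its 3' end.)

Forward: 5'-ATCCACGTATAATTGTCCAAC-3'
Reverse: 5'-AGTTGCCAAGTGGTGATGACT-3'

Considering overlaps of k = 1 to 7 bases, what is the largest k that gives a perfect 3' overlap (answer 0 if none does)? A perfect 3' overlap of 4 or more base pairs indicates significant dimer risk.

Last 7 bases (5'→3') — forward …GTCCAAC, reverse …GATGACT.
Reverse complement of the reverse primer's last 7 bases: AGTCATC; its first k bases are the reverse complement of the reverse primer's last k bases, so a perfect k-base overlap needs the forward primer's last k bases to equal them.
Comparing (forward last k vs required): k=1: C vs A ✗; k=2: AC vs AG ✗; k=3: AAC vs AGT ✗; k=4: CAAC vs AGTC ✗; k=5: CCAAC vs AGTCA ✗; k=6: TCCAAC vs AGTCAT ✗; k=7: GTCCAAC vs AGTCATC ✗.
No overlap length from 1 to 7 is perfect, so the longest perfect 3' overlap is 0.

Longest perfect overlap: 0 complementary base pairs; below the dimer-risk threshold (threshold 4).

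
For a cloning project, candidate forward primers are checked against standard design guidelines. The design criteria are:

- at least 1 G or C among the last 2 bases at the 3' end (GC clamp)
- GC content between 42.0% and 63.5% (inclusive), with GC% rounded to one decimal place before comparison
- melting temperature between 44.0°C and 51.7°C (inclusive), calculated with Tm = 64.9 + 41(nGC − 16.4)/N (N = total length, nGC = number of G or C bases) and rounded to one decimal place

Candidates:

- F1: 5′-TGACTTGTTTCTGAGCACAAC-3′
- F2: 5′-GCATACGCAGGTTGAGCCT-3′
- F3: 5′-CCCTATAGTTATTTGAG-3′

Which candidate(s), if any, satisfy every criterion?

F1 (21 nt, A=5 T=7 G=4 C=5): 3' end AC has 1 G/C ✓; GC 9/21 = 42.9% ✓; Tm = 64.9 + 41·(9 − 16.4)/21 = 50.5°C ✓ — passes.
F2 (19 nt, A=4 T=4 G=6 C=5): 3' end CT has 1 G/C ✓; GC 11/19 = 57.9% ✓; Tm = 64.9 + 41·(11 − 16.4)/19 = 53.2°C, outside 44.0–51.7°C ✗ — fails.
F3 (17 nt, A=4 T=7 G=3 C=3): 3' end AG has 1 G/C ✓; GC 6/17 = 35.3%, outside 42.0–63.5% ✗; Tm = 64.9 + 41·(6 − 16.4)/17 = 39.8°C, outside 44.0–51.7°C ✗ — fails.

F1 only.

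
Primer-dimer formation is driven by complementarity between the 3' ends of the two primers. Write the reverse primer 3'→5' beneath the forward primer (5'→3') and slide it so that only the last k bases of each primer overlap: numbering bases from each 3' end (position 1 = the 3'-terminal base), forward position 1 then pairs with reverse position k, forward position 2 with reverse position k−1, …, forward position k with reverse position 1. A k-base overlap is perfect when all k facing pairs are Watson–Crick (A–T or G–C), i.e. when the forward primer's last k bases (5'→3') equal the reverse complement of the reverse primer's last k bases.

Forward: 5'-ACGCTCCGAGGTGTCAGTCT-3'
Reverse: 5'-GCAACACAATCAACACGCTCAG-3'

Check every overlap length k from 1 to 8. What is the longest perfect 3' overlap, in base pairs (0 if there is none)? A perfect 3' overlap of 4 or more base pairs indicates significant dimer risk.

Longest perfect overlap: 2 complementary base pairs; below the dimer-risk threshold (threshold 4).

Last 8 bases (5'→3') — forward …GTCAGTCT, reverse …ACGCTCAG.
Reverse complement of the reverse primer's last 8 bases: CTGAGCGT; its first k bases are the reverse complement of the reverse primer's last k bases, so a perfect k-base overlap needs the forward primer's last k bases to equal them.
Comparing (forward last k vs required): k=1: T vs C ✗; k=2: CT vs CT ✓; k=3: TCT vs CTG ✗; k=4: GTCT vs CTGA ✗; k=5: AGTCT vs CTGAG ✗; k=6: CAGTCT vs CTGAGC ✗; k=7: TCAGTCT vs CTGAGCG ✗; k=8: GTCAGTCT vs CTGAGCGT ✗.
Only k = 2 is perfect, so the longest perfect 3' overlap is 2.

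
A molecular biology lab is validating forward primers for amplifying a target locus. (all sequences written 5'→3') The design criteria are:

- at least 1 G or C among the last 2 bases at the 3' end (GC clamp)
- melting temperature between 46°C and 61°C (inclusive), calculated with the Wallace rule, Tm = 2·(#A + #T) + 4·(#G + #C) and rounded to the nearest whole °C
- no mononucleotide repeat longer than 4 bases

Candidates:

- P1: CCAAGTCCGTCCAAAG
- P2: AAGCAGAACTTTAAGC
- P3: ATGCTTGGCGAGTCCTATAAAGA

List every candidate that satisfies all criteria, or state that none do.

P1 (16 nt, A=5 T=2 G=3 C=6): 3' end AG has 1 G/C ✓; Tm = 2·7 + 4·9 = 50°C ✓; longest run = 3 ✓ — passes.
P2 (16 nt, A=7 T=3 G=3 C=3): 3' end GC has 2 G/C ✓; Tm = 2·10 + 4·6 = 44°C, outside 46–61°C ✗; longest run = 3 ✓ — fails.
P3 (23 nt, A=7 T=6 G=6 C=4): 3' end GA has 1 G/C ✓; Tm = 2·13 + 4·10 = 66°C, outside 46–61°C ✗; longest run = 3 ✓ — fails.

P1 only.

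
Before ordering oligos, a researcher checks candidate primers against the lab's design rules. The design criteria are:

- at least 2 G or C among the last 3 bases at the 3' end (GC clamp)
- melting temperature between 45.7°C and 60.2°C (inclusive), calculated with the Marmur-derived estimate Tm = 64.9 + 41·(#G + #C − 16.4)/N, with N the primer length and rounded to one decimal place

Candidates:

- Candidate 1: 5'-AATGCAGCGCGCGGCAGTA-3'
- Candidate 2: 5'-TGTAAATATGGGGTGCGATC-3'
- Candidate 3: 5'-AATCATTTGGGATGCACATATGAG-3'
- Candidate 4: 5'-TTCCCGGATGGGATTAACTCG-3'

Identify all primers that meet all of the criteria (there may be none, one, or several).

Candidate 1 (19 nt, A=5 T=2 G=7 C=5): 3' end GTA has 1 G/C, need ≥2 ✗; Tm = 64.9 + 41·(12 − 16.4)/19 = 55.4°C ✓ — fails.
Candidate 2 (20 nt, A=5 T=6 G=7 C=2): 3' end ATC has 1 G/C, need ≥2 ✗; Tm = 64.9 + 41·(9 − 16.4)/20 = 49.7°C ✓ — fails.
Candidate 3 (24 nt, A=8 T=7 G=6 C=3): 3' end GAG has 2 G/C ✓; Tm = 64.9 + 41·(9 − 16.4)/24 = 52.3°C ✓ — passes.
Candidate 4 (21 nt, A=4 T=6 G=6 C=5): 3' end TCG has 2 G/C ✓; Tm = 64.9 + 41·(11 − 16.4)/21 = 54.4°C ✓ — passes.

Candidate 3 and Candidate 4.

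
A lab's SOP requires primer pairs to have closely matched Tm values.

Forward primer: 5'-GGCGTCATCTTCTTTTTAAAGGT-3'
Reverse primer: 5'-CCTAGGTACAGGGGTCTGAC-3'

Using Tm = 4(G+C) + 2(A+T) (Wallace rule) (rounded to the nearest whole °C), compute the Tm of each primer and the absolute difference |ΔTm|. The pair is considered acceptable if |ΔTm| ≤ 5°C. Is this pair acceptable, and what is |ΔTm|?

|ΔTm| = 0°C; the pair is acceptable.

Forward: A=4 T=10 G=5 C=4 → Tm = 2·14 + 4·9 = 64°C.
Reverse: A=4 T=4 G=7 C=5 → Tm = 2·8 + 4·12 = 64°C.
|ΔTm| = |64 − 64| = 0°C, ≤ 5°C.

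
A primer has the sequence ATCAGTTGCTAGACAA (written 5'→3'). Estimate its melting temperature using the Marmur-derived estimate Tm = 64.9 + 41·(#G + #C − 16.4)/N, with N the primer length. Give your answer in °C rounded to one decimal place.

Base counts: A=6, T=4, G=3, C=3; G+C = 6, N = 16.
Tm = 64.9 + 41·(6 − 16.4)/16 = 64.9 + -426.40/16 = 38.3°C.

38.3°C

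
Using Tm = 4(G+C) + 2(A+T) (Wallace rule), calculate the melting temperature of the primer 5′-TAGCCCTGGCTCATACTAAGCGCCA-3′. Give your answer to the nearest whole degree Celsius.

78°C

Base counts: A=6, T=5, G=5, C=9 (length 25).
Tm = 2·(6+5) + 4·(5+9) = 2·11 + 4·14 = 22 + 56 = 78°C.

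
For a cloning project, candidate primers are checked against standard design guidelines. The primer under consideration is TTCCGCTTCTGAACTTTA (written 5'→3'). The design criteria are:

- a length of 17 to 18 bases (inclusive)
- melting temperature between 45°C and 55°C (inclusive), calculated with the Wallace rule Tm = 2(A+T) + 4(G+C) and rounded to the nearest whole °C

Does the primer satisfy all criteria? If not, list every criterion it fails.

Meets all criteria.

Base counts: A=3, T=8, G=2, C=5 (length 18).
length: length 18 ✓
Tm: Tm = 2·11 + 4·7 = 50°C ✓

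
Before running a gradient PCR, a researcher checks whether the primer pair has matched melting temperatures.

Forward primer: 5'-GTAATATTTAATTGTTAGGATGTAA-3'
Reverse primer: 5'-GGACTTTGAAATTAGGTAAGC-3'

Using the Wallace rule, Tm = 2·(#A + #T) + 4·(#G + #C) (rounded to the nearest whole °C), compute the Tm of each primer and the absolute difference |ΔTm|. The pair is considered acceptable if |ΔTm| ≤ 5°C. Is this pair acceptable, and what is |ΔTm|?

Forward: A=9 T=11 G=5 C=0 → Tm = 2·20 + 4·5 = 60°C.
Reverse: A=7 T=6 G=6 C=2 → Tm = 2·13 + 4·8 = 58°C.
|ΔTm| = |60 − 58| = 2°C, ≤ 5°C.

|ΔTm| = 2°C; the pair is acceptable.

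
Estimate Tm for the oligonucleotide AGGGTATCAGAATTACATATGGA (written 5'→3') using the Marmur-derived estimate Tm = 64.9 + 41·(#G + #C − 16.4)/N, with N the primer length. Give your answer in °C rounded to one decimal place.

49.9°C

Base counts: A=9, T=6, G=6, C=2; G+C = 8, N = 23.
Tm = 64.9 + 41·(8 − 16.4)/23 = 64.9 + -344.40/23 = 49.9°C.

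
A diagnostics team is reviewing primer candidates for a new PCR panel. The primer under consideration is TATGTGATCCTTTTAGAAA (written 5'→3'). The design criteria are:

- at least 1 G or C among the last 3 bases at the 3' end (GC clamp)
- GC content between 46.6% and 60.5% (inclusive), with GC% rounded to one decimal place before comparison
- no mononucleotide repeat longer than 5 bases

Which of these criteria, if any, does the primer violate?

Base counts: A=6, T=8, G=3, C=2 (length 19).
GC clamp: 3' end AAA has 0 G/C, need ≥1 ✗
GC content: GC 5/19 = 26.3%, outside 46.6–60.5% ✗
homopolymer run: longest run = 4 ✓

Fails: GC clamp, GC content.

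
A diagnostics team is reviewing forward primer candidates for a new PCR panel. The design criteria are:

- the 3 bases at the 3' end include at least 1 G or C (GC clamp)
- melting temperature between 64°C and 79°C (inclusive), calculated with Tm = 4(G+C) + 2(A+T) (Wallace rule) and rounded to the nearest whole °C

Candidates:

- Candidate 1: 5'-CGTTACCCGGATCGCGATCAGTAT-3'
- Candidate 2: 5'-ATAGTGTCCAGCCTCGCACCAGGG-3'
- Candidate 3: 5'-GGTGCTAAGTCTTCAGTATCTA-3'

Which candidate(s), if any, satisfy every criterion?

Candidate 1 (24 nt, A=5 T=6 G=6 C=7): 3' end TAT has 0 G/C, need ≥1 ✗; Tm = 2·11 + 4·13 = 74°C ✓ — fails.
Candidate 2 (24 nt, A=5 T=4 G=7 C=8): 3' end GGG has 3 G/C ✓; Tm = 2·9 + 4·15 = 78°C ✓ — passes.
Candidate 3 (22 nt, A=5 T=8 G=5 C=4): 3' end CTA has 1 G/C ✓; Tm = 2·13 + 4·9 = 62°C, outside 64–79°C ✗ — fails.

Candidate 2 only.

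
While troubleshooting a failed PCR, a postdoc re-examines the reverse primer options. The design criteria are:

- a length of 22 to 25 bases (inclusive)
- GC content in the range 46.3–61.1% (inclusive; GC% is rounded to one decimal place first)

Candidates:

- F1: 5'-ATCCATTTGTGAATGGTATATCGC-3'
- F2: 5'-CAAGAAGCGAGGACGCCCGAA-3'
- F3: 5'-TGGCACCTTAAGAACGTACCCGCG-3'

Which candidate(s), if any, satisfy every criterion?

F1 (24 nt, A=6 T=9 G=5 C=4): length 24 ✓; GC 9/24 = 37.5%, outside 46.3–61.1% ✗ — fails.
F2 (21 nt, A=8 T=0 G=7 C=6): length 21, outside 22–25 ✗; GC 13/21 = 61.9%, outside 46.3–61.1% ✗ — fails.
F3 (24 nt, A=6 T=4 G=6 C=8): length 24 ✓; GC 14/24 = 58.3% ✓ — passes.

F3 only.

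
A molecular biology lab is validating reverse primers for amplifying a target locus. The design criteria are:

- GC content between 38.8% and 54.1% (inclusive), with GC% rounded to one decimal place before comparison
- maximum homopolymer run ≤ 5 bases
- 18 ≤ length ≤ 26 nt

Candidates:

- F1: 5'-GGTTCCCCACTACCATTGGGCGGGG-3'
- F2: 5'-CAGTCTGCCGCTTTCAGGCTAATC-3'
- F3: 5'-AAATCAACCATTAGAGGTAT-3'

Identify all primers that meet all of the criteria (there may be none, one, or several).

F1 (25 nt, A=3 T=5 G=9 C=8): GC 17/25 = 68.0%, outside 38.8–54.1% ✗; longest run = 4 ✓; length 25 ✓ — fails.
F2 (24 nt, A=4 T=7 G=5 C=8): GC 13/24 = 54.2%, outside 38.8–54.1% ✗; longest run = 3 ✓; length 24 ✓ — fails.
F3 (20 nt, A=9 T=5 G=3 C=3): GC 6/20 = 30.0%, outside 38.8–54.1% ✗; longest run = 3 ✓; length 20 ✓ — fails.

None of the candidates satisfy all criteria.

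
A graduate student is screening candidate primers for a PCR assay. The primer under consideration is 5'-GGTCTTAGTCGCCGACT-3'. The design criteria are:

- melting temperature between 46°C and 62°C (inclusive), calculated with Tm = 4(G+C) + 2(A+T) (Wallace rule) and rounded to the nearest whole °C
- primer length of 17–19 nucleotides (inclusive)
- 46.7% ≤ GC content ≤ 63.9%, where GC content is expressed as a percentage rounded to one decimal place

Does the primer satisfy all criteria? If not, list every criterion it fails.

Base counts: A=2, T=5, G=5, C=5 (length 17).
Tm: Tm = 2·7 + 4·10 = 54°C ✓
length: length 17 ✓
GC content: GC 10/17 = 58.8% ✓

Meets all criteria.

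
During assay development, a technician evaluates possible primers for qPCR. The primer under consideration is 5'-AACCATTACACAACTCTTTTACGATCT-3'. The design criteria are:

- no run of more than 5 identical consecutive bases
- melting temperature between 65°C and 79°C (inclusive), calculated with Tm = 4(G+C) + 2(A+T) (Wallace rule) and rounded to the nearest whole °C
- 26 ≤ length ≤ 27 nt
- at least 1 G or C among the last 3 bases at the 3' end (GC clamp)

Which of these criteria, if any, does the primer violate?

Base counts: A=9, T=9, G=1, C=8 (length 27).
homopolymer run: longest run = 4 ✓
Tm: Tm = 2·18 + 4·9 = 72°C ✓
length: length 27 ✓
GC clamp: 3' end TCT has 1 G/C ✓

Meets all criteria.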